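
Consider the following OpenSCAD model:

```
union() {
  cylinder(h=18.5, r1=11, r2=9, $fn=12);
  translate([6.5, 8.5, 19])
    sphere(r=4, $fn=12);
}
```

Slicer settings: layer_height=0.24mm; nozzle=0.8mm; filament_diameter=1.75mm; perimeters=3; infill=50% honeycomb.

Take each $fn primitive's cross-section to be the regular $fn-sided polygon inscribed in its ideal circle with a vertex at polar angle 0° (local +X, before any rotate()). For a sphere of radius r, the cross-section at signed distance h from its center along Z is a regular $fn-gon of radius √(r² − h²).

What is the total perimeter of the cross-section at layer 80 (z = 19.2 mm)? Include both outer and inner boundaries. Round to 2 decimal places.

At z = 19.2 mm: the cone does not reach this height (z outside [0, 18.5]); the sphere at (6.5, 8.5): section is a regular 12-gon, circumradius = √(r²−h²) = √(4²−0.2²) = 3.995 (perimeter = 2·12·3.995·sin(180°/12) = 24.82 mm); Taking the union: only the r=4 sphere at (6.5, 8.5) is present, so the union is just that shape — boundary = 24.82 mm. Overall, the cross-section is a single solid region. Total boundary length (outer) = 24.82 mm.

24.82 mm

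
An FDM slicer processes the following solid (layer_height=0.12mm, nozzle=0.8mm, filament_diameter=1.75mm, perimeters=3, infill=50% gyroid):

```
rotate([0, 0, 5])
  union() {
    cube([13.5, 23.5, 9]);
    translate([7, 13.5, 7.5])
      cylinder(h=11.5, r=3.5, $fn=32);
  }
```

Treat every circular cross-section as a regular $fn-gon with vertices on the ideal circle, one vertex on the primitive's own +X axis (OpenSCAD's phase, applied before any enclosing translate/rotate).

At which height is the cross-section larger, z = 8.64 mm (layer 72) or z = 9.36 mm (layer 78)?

layer 72 (z = 8.64 mm)

Layer 72 (z = 8.64): the cube is present — its section is the full 13.5×23.5 rectangle (area 317.25 mm²); the r=3.5 cylinder at (7, 13.5) gives a regular 32-gon of circumradius 3.5 (constant along its height) (area = (32/2)·3.500²·sin(360°/32) = 38.24 mm²); Taking the union: the r=3.5 cylinder at (7, 13.5) lies entirely inside the 13.5×23.5 cube, so the union is just the 13.5×23.5 cube — area = 317.25 mm²; (rotated 5° about Z; rotation is an isometry so areas/perimeters/island counts are preserved). So its area = 317.25 mm². Layer 78 (z = 9.36): the cube is not intersected at this z (z outside [0, 9]); the cylinder at (7, 13.5): section is a regular 32-gon, circumradius r=3.5 (area = (32/2)·3.500²·sin(360°/32) = 38.24 mm²); Merging all regions: only the r=3.5 cylinder at (7, 13.5) is present, so the union is just that shape — area = 38.24 mm²; (whole slice rotated 5° about Z — lengths, areas and connectivity unchanged). So its area = 38.24 mm². Layer 72 is larger (317.25 vs 38.24 mm²).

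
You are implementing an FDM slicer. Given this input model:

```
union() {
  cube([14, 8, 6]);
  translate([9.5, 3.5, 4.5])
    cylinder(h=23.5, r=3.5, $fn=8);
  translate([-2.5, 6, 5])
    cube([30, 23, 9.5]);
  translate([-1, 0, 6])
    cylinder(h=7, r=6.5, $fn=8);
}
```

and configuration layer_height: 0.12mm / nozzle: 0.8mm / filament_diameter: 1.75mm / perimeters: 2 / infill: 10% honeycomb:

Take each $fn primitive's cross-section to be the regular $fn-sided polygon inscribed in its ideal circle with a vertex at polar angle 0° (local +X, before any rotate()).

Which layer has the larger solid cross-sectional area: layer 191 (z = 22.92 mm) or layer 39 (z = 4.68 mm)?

Layer 191 (z = 22.92): the cube is absent (z outside [0, 6]); the cylinder at (9.5, 3.5): section is a regular 8-gon, circumradius r=3.5 (area = (8/2)·3.500²·sin(360°/8) = 34.65 mm²); the cube at (-2.5, 6) is not intersected at this z (z outside [5, 14.5]); the cylinder at (-1, 0) is absent (z outside [6, 13]); Taking the union: only the r=3.5 cylinder at (9.5, 3.5) is present, so the union is just that shape — area = 34.65 mm². So its area = 34.65 mm². Layer 39 (z = 4.68): the cube (footprint 14×8) is included at this height (area 112.00 mm²); the cylinder at (9.5, 3.5): section is a regular 8-gon, circumradius r=3.5 (area = (8/2)·3.500²·sin(360°/8) = 34.65 mm²); the cube at (-2.5, 6) is not intersected at this z (z outside [5, 14.5]); the cylinder at (-1, 0) is absent (z outside [6, 13]); Merging all regions: the r=3.5 cylinder at (9.5, 3.5) lies entirely inside the 14×8 cube, so the union is just the 14×8 cube — area = 112.00 mm². So its area = 112.00 mm². Layer 39 is larger (112.00 vs 34.65 mm²).

layer 39 (z = 4.68 mm)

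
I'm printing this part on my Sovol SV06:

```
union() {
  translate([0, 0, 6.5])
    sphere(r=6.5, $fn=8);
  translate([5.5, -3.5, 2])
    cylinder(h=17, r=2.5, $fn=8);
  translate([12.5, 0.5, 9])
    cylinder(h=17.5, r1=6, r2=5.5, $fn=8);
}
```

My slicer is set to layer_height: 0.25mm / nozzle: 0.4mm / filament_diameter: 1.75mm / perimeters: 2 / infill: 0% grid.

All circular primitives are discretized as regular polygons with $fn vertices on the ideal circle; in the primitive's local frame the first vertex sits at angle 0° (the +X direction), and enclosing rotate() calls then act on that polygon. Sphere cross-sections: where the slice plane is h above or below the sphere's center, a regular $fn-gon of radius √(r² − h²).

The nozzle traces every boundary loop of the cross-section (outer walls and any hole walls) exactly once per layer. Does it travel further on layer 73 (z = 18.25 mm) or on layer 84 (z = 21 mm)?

Layer 73 (z = 18.25): the sphere is not intersected at this z (|z−center|=11.750 > r=6.5); the r=2.5 cylinder at (5.5, -3.5) gives a regular 8-gon of circumradius 2.5 (constant along its height) (perimeter = 2·8·2.500·sin(180°/8) = 15.31 mm); the cone at (12.5, 0.5): at t=0.529 of its height the radius interpolates to r₁+(r₂−r₁)t = 5.736, giving a regular 8-gon of that circumradius (perimeter = 2·8·5.736·sin(180°/8) = 35.12 mm); Combining (union): the 2 present regions are separate (no shared area or edge), so areas and boundary lengths simply add and each stays a separate island — boundary = 50.43 mm. So its perimeter = 50.43 mm. Layer 84 (z = 21): the sphere is absent (|z−center|=14.500 > r=6.5); the cylinder at (5.5, -3.5) is absent (z outside [2, 19]); the cone at (12.5, 0.5) contributes a regular 8-gon of circumradius 5.657 (interpolated between r1=6 and r2=5.5 at t=0.686) (perimeter = 2·8·5.657·sin(180°/8) = 34.64 mm); Combining (union): only the cone at (12.5, 0.5) is present, so the union is just that shape — boundary = 34.64 mm. So its perimeter = 34.64 mm. Layer 73 is larger (50.43 vs 34.64 mm).

layer 73 (z = 18.25 mm)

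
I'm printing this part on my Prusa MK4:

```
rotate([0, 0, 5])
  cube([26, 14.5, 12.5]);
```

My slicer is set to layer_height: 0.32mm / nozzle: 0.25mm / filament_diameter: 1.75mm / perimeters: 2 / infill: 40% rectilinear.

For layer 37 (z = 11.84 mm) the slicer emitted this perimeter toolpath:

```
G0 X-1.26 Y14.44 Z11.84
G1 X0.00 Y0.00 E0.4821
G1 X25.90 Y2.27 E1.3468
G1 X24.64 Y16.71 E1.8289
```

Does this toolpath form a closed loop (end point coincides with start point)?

no

Start point (G0): (-1.26, 14.44). End point (last G1): the path does not return to the start — open.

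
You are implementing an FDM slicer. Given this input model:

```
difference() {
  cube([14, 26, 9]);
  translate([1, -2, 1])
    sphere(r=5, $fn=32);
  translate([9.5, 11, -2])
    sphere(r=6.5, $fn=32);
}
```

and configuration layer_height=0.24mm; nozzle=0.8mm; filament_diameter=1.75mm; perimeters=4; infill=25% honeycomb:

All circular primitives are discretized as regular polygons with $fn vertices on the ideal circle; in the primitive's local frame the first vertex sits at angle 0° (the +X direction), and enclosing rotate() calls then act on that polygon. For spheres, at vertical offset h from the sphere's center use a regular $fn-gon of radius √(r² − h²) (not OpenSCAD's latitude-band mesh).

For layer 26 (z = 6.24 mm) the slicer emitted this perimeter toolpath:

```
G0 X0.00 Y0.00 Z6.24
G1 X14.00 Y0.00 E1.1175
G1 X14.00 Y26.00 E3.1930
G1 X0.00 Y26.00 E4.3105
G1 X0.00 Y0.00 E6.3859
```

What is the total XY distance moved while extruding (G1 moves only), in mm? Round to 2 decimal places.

Sum the Euclidean lengths of each G1 segment: total = 80.00 mm.

80.00 mm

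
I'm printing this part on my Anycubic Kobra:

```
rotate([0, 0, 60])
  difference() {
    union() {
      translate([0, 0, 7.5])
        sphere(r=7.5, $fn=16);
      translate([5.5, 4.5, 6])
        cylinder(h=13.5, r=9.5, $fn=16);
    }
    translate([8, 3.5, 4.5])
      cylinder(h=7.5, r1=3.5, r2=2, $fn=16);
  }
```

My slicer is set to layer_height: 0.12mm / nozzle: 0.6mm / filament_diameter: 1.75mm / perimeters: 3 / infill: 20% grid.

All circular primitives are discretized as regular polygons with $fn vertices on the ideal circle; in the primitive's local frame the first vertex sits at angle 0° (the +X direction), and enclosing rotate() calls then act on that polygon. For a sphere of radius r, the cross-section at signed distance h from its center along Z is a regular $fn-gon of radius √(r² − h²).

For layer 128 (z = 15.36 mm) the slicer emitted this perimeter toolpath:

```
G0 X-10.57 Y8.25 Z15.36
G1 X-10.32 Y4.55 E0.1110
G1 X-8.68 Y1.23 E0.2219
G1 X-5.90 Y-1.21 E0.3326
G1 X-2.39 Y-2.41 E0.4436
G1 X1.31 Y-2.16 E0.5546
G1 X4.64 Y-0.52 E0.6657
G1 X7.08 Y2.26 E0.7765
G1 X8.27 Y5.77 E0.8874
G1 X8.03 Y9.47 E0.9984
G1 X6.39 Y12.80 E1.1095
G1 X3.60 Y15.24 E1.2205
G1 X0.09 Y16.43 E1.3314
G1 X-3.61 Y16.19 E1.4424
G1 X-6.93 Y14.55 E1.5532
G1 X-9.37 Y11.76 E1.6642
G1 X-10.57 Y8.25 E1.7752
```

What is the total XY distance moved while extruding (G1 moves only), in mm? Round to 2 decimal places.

59.30 mm

Sum the Euclidean lengths of each G1 segment: total = 59.30 mm.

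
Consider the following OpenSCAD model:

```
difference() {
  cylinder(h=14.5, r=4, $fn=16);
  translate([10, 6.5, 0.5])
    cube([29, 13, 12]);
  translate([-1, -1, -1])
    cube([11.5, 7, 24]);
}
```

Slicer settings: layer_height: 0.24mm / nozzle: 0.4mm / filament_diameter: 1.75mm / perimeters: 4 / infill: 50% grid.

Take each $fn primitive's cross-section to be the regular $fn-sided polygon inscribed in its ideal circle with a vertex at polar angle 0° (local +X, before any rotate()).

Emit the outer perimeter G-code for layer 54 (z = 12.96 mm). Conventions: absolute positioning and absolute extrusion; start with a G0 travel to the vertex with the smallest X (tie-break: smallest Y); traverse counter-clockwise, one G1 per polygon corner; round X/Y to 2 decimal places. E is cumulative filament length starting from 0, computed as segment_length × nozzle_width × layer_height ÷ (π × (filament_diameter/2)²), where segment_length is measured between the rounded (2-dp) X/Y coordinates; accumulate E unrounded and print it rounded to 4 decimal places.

At z = 12.96 mm: the r=4 cylinder contributes a regular 16-gon of circumradius 4; the cube at (10, 6.5) is not intersected at this z (z outside [0.5, 12.5]); the cube at (-1, -1) (footprint 11.5×7) is included at this height; Taking the first minus the rest: starting from the r=4 cylinder, the 11.5×7 cube at (-1, -1) partially overlaps it — only the 21.05 mm² overlap (of its 80.50 mm²) is removed, clipping the outline — 1 connected region. The outline is a single polygon with 14 vertices. Extrusion per mm of travel: 0.4 × 0.24 / (π × 0.875²) = 0.039912. Accumulating E over each segment gives final E = 1.0497.

G0 X-4.00 Y0.00 Z12.96
G1 X-3.70 Y-1.53 E0.0622
G1 X-2.83 Y-2.83 E0.1247
G1 X-1.53 Y-3.70 E0.1871
G1 X0.00 Y-4.00 E0.2493
G1 X1.53 Y-3.70 E0.3116
G1 X2.83 Y-2.83 E0.3740
G1 X3.70 Y-1.53 E0.4364
G1 X3.80 Y-1.00 E0.4579
G1 X-1.00 Y-1.00 E0.6495
G1 X-1.00 Y3.80 E0.8411
G1 X-1.53 Y3.70 E0.8626
G1 X-2.83 Y2.83 E0.9251
G1 X-3.70 Y1.53 E0.9875
G1 X-4.00 Y0.00 E1.0497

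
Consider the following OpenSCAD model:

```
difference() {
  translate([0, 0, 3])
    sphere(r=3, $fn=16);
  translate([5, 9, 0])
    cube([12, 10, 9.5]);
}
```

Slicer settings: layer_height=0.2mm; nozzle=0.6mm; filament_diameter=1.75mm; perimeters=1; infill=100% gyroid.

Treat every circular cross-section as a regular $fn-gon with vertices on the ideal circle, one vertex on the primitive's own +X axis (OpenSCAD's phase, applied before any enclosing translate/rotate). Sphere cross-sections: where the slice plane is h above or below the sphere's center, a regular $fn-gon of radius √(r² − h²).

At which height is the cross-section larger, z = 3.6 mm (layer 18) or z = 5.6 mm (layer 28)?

Layer 18 (z = 3.6): the r=3 sphere slices to a regular 16-gon of circumradius 2.939 (√(r²−h²) with h=0.6 from center) (area = (16/2)·2.939²·sin(360°/16) = 26.45 mm²); the 12×10 cube at (5, 9) contributes its full rectangle (area 120.00 mm²); Taking the first minus the rest: starting from the r=3 sphere (26.45 mm²), the 12×10 cube at (5, 9) misses the remaining region (no effect) — area = 26.45 mm². So its area = 26.45 mm². Layer 28 (z = 5.6): the r=3 sphere contributes a regular 16-gon of circumradius √(3²−2.6²) = 1.497 (area = (16/2)·1.497²·sin(360°/16) = 6.86 mm²); the 12×10 cube at (5, 9) contributes its full rectangle (area 120.00 mm²); Subtracting the remaining from the first: starting from the r=3 sphere (6.86 mm²), the 12×10 cube at (5, 9) misses the remaining region (no effect) — area = 6.86 mm². So its area = 6.86 mm². Layer 18 is larger (26.45 vs 6.86 mm²).

layer 18 (z = 3.6 mm)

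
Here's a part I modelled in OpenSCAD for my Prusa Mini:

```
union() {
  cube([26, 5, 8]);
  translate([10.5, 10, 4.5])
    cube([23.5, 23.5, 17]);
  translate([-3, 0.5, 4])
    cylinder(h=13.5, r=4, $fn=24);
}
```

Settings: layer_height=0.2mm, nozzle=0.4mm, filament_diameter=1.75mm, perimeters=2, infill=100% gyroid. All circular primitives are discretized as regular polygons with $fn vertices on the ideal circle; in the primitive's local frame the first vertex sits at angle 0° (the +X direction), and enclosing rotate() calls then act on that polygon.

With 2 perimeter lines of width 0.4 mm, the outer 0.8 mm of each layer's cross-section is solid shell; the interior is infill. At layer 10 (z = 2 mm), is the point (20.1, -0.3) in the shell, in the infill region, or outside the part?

outside

At z = 2 mm: the 26×5 cube contributes its full rectangle; the cube at (10.5, 10) does not reach this height (z outside [4.5, 21.5]); the cylinder at (-3, 0.5) is absent (z outside [4, 17.5]); Merging all regions: only the 26×5 cube is present, so the union is just that shape — 1 connected region. Overall, the cross-section is a single solid region. The nearest boundary edge runs (0.00, 0.00)→(26.00, 0.00); distance from the point to it = 0.30 mm. The point is not inside any of the regions above, so it lies outside the cross-section (0.30 mm from the nearest boundary).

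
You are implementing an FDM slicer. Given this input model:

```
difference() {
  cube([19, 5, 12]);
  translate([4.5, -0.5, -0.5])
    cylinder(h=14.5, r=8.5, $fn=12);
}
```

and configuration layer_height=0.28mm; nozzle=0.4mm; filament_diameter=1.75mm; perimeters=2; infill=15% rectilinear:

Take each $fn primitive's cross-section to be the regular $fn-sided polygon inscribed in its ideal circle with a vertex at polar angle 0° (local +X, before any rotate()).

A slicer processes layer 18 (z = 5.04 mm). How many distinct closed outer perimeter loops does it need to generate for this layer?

At z = 5.04 mm: the 19×5 cube contributes its full rectangle; the r=8.5 cylinder at (4.5, -0.5) contributes a regular 12-gon of circumradius 8.5; Subtracting the remaining from the first: starting from the 19×5 cube, the r=8.5 cylinder at (4.5, -0.5) partially overlaps it — only the 60.41 mm² overlap (of its 216.75 mm²) is removed, clipping the outline — 1 connected region. The result has 1 disconnected region.

1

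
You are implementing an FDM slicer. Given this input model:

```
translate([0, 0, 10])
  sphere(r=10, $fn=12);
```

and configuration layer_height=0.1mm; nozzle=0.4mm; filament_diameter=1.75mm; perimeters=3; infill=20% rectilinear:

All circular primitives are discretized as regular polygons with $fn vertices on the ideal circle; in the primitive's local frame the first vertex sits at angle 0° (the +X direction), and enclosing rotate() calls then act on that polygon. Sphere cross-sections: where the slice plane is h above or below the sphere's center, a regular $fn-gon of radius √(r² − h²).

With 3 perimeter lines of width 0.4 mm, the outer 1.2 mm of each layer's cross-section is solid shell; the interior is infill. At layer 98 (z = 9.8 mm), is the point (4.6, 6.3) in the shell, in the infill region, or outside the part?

infill

At z = 9.8 mm: the r=10 sphere contributes a regular 12-gon of circumradius √(10²−0.2²) = 9.998. Overall, the cross-section is a single solid region. The nearest boundary edge runs (8.66, 5.00)→(5.00, 8.66); distance from the point to it = 1.95 mm. The point is inside the cross-section and 1.95 mm from the nearest boundary — more than the 1.2 mm shell width (3 × 0.4), so it's in the infill interior.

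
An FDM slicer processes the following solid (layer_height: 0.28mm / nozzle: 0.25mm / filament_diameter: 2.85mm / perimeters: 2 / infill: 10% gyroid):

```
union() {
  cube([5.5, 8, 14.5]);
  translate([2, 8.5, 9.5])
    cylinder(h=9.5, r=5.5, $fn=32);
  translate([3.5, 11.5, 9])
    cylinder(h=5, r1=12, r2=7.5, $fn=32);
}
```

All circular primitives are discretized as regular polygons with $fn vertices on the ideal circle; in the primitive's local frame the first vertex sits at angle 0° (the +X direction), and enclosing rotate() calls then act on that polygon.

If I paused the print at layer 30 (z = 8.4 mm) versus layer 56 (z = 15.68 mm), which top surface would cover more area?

layer 56 (z = 15.68 mm)

Layer 30 (z = 8.4): the cube is present — its section is the full 5.5×8 rectangle (area 44.00 mm²); the cylinder at (2, 8.5) does not reach this height (z outside [9.5, 19]); the cone at (3.5, 11.5) is absent (z outside [9, 14]); Merging all regions: only the 5.5×8 cube is present, so the union is just that shape — area = 44.00 mm². So its area = 44.00 mm². Layer 56 (z = 15.68): the cube is not intersected at this z (z outside [0, 14.5]); the r=5.5 cylinder at (2, 8.5) gives a regular 32-gon of circumradius 5.5 (constant along its height) (area = (32/2)·5.500²·sin(360°/32) = 94.42 mm²); the cone at (3.5, 11.5) is absent (z outside [9, 14]); Taking the union: only the r=5.5 cylinder at (2, 8.5) is present, so the union is just that shape — area = 94.42 mm². So its area = 94.42 mm². Layer 56 is larger (94.42 vs 44.00 mm²).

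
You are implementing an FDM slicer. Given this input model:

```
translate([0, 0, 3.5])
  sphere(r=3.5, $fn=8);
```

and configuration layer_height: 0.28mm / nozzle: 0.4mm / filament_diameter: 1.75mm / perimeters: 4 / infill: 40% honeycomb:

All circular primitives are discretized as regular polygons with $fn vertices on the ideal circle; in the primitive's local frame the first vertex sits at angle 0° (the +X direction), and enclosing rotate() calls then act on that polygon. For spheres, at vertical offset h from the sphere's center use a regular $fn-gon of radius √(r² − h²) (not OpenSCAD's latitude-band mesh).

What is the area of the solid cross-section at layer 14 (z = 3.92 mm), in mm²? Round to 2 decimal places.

At z = 3.92 mm: the sphere: section is a regular 8-gon, circumradius = √(r²−h²) = √(3.5²−0.42²) = 3.475 (area = (8/2)·3.475²·sin(360°/8) = 34.15 mm²). Overall, the cross-section is a single solid region. Net area = 34.15 mm².

34.15 mm²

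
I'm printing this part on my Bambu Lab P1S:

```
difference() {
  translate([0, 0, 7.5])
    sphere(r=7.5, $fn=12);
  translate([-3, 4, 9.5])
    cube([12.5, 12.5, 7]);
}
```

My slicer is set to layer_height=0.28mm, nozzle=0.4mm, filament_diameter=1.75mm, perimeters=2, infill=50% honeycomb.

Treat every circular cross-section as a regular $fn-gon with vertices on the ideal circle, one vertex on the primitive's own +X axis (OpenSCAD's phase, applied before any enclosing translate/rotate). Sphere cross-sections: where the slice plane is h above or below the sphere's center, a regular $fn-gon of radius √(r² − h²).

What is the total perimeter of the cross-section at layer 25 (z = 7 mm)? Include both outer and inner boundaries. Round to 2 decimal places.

46.48 mm

At z = 7 mm: the r=7.5 sphere slices to a regular 12-gon of circumradius 7.483 (√(r²−h²) with h=0.5 from center) (perimeter = 2·12·7.483·sin(180°/12) = 46.48 mm); the cube at (-3, 4) is not intersected at this z (z outside [9.5, 16.5]); After the difference (first − rest): none of the subtracted shapes is present at this height, so the r=7.5 sphere is unchanged — boundary = 46.48 mm. Overall, the cross-section is a single solid region. Total boundary length (outer) = 46.48 mm.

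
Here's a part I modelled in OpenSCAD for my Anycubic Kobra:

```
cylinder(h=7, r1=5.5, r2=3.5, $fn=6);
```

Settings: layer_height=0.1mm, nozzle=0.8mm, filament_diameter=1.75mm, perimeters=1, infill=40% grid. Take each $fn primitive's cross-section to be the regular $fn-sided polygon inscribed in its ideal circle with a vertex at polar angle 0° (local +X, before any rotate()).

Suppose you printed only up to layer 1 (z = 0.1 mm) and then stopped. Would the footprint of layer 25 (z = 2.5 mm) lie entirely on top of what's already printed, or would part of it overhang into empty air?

Compare the two slices. At z = 0.1: the cone: at t=0.014 of its height the radius interpolates to r₁+(r₂−r₁)t = 5.471, giving a regular 6-gon of that circumradius (area = (6/2)·5.471²·sin(360°/6) = 77.78 mm²). At z = 2.5: the cone (r1=5.5→r2=3.5) has section circumradius 4.786 here — a regular 6-gon (area = (6/2)·4.786²·sin(360°/6) = 59.50 mm²). Checking containment: the cross-section at z = 2.5 is a subset of the cross-section at z = 0.1.

entirely on top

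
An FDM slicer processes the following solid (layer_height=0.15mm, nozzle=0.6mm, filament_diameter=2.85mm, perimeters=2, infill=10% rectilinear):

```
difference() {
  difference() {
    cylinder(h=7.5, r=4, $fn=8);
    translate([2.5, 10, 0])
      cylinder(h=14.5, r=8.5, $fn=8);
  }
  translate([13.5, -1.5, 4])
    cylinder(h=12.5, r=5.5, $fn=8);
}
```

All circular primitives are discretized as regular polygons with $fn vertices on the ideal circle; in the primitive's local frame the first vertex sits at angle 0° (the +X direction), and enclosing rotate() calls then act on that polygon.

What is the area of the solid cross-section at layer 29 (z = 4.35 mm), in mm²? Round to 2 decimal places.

At z = 4.35 mm: the r=4 cylinder gives a regular 8-gon of circumradius 4 (constant along its height) (area = (8/2)·4.000²·sin(360°/8) = 45.25 mm²); the r=8.5 cylinder at (2.5, 10) gives a regular 8-gon of circumradius 8.5 (constant along its height) (area = (8/2)·8.500²·sin(360°/8) = 204.35 mm²); After the difference (first − rest): starting from the r=4 cylinder (45.25 mm²), the r=8.5 cylinder at (2.5, 10) partially overlaps it — only the 5.64 mm² overlap (of its 204.35 mm²) is removed, clipping the outline — area = 39.61 mm²; the cylinder at (13.5, -1.5): section is a regular 8-gon, circumradius r=5.5 (area = (8/2)·5.500²·sin(360°/8) = 85.56 mm²); Taking the first minus the rest: starting from that combined region (39.61 mm²), the r=5.5 cylinder at (13.5, -1.5) misses the remaining region (no effect) — area = 39.61 mm². Overall, the cross-section is a single solid region. Net area = 39.61 mm².

39.61 mm²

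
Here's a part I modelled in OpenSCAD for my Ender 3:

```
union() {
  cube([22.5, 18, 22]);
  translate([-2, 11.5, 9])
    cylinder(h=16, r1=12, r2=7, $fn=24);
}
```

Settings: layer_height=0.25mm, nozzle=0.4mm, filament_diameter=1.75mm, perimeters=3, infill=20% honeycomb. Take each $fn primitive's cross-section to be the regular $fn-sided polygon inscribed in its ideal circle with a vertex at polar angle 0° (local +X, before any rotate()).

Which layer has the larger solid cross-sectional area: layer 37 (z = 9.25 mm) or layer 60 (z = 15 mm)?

Layer 37 (z = 9.25): the 22.5×18 cube contributes its full rectangle (area 405.00 mm²); the cone at (-2, 11.5) contributes a regular 24-gon of circumradius 11.922 (interpolated between r1=12 and r2=7 at t=0.016) (area = (24/2)·11.922²·sin(360°/24) = 441.43 mm²); Combining (union): the regions partially overlap — summed areas 846.43 mm² minus the doubly-counted overlap 146.70 mm² gives 699.74 mm² — area = 699.74 mm². So its area = 699.74 mm². Layer 60 (z = 15): the cube (footprint 22.5×18) is included at this height (area 405.00 mm²); the cone at (-2, 11.5) contributes a regular 24-gon of circumradius 10.125 (interpolated between r1=12 and r2=7 at t=0.375) (area = (24/2)·10.125²·sin(360°/24) = 318.40 mm²); Taking the union: the regions partially overlap — summed areas 723.40 mm² minus the doubly-counted overlap 107.15 mm² gives 616.24 mm² — area = 616.24 mm². So its area = 616.24 mm². Layer 37 is larger (699.74 vs 616.24 mm²).

layer 37 (z = 9.25 mm)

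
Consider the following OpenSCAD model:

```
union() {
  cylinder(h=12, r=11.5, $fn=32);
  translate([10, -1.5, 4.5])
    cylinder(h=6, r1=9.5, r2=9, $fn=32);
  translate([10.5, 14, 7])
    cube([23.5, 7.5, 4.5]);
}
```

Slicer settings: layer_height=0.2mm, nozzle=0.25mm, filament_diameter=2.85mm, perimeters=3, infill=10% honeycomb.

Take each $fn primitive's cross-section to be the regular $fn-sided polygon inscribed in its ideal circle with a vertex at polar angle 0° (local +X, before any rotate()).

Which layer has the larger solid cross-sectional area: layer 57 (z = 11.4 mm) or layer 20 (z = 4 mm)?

layer 57 (z = 11.4 mm)

Layer 57 (z = 11.4): the cylinder: section is a regular 32-gon, circumradius r=11.5 (area = (32/2)·11.500²·sin(360°/32) = 412.81 mm²); the cone at (10, -1.5) does not reach this height (z outside [4.5, 10.5]); the cube at (10.5, 14) (footprint 23.5×7.5) is included at this height (area 176.25 mm²); Combining (union): the 2 present regions are separate (no shared area or edge), so areas and boundary lengths simply add and each stays a separate island — area = 589.06 mm². So its area = 589.06 mm². Layer 20 (z = 4): the r=11.5 cylinder gives a regular 32-gon of circumradius 11.5 (constant along its height) (area = (32/2)·11.500²·sin(360°/32) = 412.81 mm²); the cone at (10, -1.5) does not reach this height (z outside [4.5, 10.5]); the cube at (10.5, 14) is absent (z outside [7, 11.5]); Merging all regions: only the r=11.5 cylinder is present, so the union is just that shape — area = 412.81 mm². So its area = 412.81 mm². Layer 57 is larger (589.06 vs 412.81 mm²).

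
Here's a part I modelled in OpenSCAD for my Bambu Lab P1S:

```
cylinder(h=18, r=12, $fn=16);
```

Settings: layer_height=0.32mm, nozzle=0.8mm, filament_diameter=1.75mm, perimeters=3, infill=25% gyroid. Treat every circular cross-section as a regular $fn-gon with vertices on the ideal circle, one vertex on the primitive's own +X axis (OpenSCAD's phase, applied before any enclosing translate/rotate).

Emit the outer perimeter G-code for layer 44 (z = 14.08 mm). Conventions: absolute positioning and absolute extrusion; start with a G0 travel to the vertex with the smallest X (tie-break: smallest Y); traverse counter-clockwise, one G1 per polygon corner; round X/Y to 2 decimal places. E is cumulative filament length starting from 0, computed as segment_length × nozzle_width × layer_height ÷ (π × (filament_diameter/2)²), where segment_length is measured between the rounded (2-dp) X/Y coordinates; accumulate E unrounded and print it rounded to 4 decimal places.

G0 X-12.00 Y0.00 Z14.08
G1 X-11.09 Y-4.59 E0.4980
G1 X-8.49 Y-8.49 E0.9969
G1 X-4.59 Y-11.09 E1.4958
G1 X0.00 Y-12.00 E1.9938
G1 X4.59 Y-11.09 E2.4918
G1 X8.49 Y-8.49 E2.9907
G1 X11.09 Y-4.59 E3.4896
G1 X12.00 Y0.00 E3.9876
G1 X11.09 Y4.59 E4.4857
G1 X8.49 Y8.49 E4.9845
G1 X4.59 Y11.09 E5.4834
G1 X0.00 Y12.00 E5.9814
G1 X-4.59 Y11.09 E6.4795
G1 X-8.49 Y8.49 E6.9783
G1 X-11.09 Y4.59 E7.4772
G1 X-12.00 Y0.00 E7.9752

At z = 14.08 mm: the r=12 cylinder gives a regular 16-gon of circumradius 12 (constant along its height). The outline is a single polygon with 16 vertices. Extrusion per mm of travel: 0.8 × 0.32 / (π × 0.875²) = 0.106432. Accumulating E over each segment gives final E = 7.9752.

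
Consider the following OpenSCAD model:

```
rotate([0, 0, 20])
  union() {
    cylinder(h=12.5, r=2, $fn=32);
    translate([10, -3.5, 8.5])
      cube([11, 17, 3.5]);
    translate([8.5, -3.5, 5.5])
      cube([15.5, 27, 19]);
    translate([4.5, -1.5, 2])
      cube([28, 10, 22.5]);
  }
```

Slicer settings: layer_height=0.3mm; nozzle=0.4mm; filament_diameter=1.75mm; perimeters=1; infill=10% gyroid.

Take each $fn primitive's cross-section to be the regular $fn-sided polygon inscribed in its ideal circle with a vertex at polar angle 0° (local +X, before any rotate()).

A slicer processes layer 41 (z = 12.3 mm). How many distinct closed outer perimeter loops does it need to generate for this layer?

2

At z = 12.3 mm: the r=2 cylinder contributes a regular 32-gon of circumradius 2; the cube at (10, -3.5) is absent (z outside [8.5, 12]); the cube at (8.5, -3.5) is present — its section is the full 15.5×27 rectangle; the cube at (4.5, -1.5) (footprint 28×10) is included at this height; Merging all regions: the regions partially overlap (shared area 155.00 mm²), so overlapping operands fuse into one piece — 2 connected regions; (whole slice rotated 20° about Z — lengths, areas and connectivity unchanged). The result has 2 disconnected regions.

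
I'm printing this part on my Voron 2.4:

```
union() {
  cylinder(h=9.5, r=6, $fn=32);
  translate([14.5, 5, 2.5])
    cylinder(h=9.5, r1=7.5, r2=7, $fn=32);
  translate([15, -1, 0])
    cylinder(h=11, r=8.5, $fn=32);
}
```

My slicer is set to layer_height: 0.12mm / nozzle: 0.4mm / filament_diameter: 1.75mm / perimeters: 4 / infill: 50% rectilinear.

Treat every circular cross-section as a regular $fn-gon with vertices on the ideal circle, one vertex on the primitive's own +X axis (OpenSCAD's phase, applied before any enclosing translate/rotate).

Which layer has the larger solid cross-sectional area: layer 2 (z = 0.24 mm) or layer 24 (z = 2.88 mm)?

layer 24 (z = 2.88 mm)

Layer 2 (z = 0.24): the cylinder: section is a regular 32-gon, circumradius r=6 (area = (32/2)·6.000²·sin(360°/32) = 112.37 mm²); the cone at (14.5, 5) is not intersected at this z (z outside [2.5, 12]); the cylinder at (15, -1): section is a regular 32-gon, circumradius r=8.5 (area = (32/2)·8.500²·sin(360°/32) = 225.52 mm²); Taking the union: the 2 present regions are separate (no shared area or edge), so areas and boundary lengths simply add and each stays a separate island — area = 337.90 mm². So its area = 337.90 mm². Layer 24 (z = 2.88): the r=6 cylinder gives a regular 32-gon of circumradius 6 (constant along its height) (area = (32/2)·6.000²·sin(360°/32) = 112.37 mm²); the cone at (14.5, 5): at t=0.040 of its height the radius interpolates to r₁+(r₂−r₁)t = 7.480, giving a regular 32-gon of that circumradius (area = (32/2)·7.480²·sin(360°/32) = 174.65 mm²); the cylinder at (15, -1): section is a regular 32-gon, circumradius r=8.5 (area = (32/2)·8.500²·sin(360°/32) = 225.52 mm²); Taking the union: the regions partially overlap — summed areas 512.54 mm² minus the doubly-counted overlap 105.04 mm² gives 407.50 mm² — area = 407.50 mm². So its area = 407.50 mm². Layer 24 is larger (407.50 vs 337.90 mm²).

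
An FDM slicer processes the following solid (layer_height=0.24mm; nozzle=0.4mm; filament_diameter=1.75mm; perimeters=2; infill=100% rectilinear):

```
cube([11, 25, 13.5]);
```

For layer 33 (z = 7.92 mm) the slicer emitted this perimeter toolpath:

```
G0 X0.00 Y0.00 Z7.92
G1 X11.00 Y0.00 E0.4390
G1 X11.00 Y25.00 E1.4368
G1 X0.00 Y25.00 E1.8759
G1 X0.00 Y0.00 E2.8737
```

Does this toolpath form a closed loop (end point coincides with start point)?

Start point (G0): (0.00, 0.00). End point (last G1): the path returns to the start — closed.

yes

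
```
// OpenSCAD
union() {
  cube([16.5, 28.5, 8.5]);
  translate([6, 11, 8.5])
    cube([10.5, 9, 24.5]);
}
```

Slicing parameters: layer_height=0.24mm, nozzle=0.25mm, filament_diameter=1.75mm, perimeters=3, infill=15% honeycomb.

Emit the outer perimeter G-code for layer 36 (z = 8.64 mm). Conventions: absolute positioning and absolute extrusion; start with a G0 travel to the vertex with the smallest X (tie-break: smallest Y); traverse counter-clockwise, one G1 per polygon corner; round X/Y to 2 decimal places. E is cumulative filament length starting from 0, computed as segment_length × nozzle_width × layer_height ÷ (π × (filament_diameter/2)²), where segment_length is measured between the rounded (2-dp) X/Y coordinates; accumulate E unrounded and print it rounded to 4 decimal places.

At z = 8.64 mm: the cube does not reach this height (z outside [0, 8.5]); the 10.5×9 cube at (6, 11) contributes its full rectangle; Merging all regions: only the 10.5×9 cube at (6, 11) is present, so the union is just that shape — 1 connected region. The outline is a single polygon with 4 vertices. Extrusion per mm of travel: 0.25 × 0.24 / (π × 0.875²) = 0.024945. Accumulating E over each segment gives final E = 0.9729.

G0 X6.00 Y11.00 Z8.64
G1 X16.50 Y11.00 E0.2619
G1 X16.50 Y20.00 E0.4864
G1 X6.00 Y20.00 E0.7484
G1 X6.00 Y11.00 E0.9729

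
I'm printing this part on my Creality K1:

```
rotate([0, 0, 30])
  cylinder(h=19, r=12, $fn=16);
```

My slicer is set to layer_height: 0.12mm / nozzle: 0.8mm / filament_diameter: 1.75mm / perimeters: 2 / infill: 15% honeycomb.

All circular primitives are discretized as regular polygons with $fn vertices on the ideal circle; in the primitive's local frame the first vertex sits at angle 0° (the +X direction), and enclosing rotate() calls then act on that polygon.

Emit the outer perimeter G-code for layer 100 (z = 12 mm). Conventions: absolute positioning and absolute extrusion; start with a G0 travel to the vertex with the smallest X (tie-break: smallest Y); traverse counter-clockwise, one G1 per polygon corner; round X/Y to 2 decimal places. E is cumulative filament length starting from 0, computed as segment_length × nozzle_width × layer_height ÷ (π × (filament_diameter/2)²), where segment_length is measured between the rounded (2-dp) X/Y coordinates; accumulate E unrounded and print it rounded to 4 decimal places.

At z = 12 mm: the r=12 cylinder gives a regular 16-gon of circumradius 12 (constant along its height); (whole slice rotated 30° about Z — lengths, areas and connectivity unchanged). The outline is a single polygon with 16 vertices. Extrusion per mm of travel: 0.8 × 0.12 / (π × 0.875²) = 0.039912. Accumulating E over each segment gives final E = 2.9903.

G0 X-11.90 Y-1.57 Z12.00
G1 X-10.39 Y-6.00 E0.1868
G1 X-7.31 Y-9.52 E0.3735
G1 X-3.11 Y-11.59 E0.5604
G1 X1.57 Y-11.90 E0.7476
G1 X6.00 Y-10.39 E0.9344
G1 X9.52 Y-7.31 E1.1210
G1 X11.59 Y-3.11 E1.3079
G1 X11.90 Y1.57 E1.4951
G1 X10.39 Y6.00 E1.6819
G1 X7.31 Y9.52 E1.8686
G1 X3.11 Y11.59 E2.0555
G1 X-1.57 Y11.90 E2.2427
G1 X-6.00 Y10.39 E2.4295
G1 X-9.52 Y7.31 E2.6162
G1 X-11.59 Y3.11 E2.8031
G1 X-11.90 Y-1.57 E2.9903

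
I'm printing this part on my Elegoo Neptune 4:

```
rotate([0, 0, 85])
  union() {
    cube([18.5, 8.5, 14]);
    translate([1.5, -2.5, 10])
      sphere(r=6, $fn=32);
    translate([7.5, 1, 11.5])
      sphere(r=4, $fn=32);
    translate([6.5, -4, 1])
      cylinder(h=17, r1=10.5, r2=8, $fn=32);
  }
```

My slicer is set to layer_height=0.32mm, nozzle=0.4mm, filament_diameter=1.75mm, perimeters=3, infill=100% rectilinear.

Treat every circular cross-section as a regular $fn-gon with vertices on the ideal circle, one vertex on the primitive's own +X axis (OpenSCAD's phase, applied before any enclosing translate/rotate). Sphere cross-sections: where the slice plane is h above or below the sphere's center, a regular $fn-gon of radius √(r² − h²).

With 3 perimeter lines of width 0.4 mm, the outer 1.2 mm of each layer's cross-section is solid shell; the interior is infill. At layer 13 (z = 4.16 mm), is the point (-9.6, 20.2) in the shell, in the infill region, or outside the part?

At z = 4.16 mm: the cube is present — its section is the full 18.5×8.5 rectangle; the r=6 sphere at (1.5, -2.5) contributes a regular 32-gon of circumradius √(6²−5.84²) = 1.376; the sphere at (7.5, 1) does not reach this height (|z−center|=7.340 > r=4); the cone at (6.5, -4) (r1=10.5→r2=8) has section circumradius 10.035 here — a regular 32-gon; Combining (union): the regions partially overlap (shared area 79.67 mm²), so overlapping operands fuse into one piece — 1 connected region; (rotated 85° about Z; rotation is an isometry so areas/perimeters/island counts are preserved). Overall, the cross-section is a single solid region. Undo the 85° rotation: the query point maps to (19.286, 11.324) in the un-rotated model frame. The nearest boundary edge runs (0.00, 8.50)→(18.50, 8.50); distance from the point to it = 2.93 mm. The point is not inside any of the regions above, so it lies outside the cross-section (2.93 mm from the nearest boundary).

outside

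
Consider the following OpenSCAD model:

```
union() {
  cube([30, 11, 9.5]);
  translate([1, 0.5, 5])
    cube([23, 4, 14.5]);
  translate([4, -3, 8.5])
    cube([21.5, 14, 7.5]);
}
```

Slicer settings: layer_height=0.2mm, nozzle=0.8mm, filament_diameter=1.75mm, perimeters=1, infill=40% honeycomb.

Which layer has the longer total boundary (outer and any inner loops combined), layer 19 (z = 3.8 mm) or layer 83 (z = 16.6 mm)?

layer 19 (z = 3.8 mm)

Layer 19 (z = 3.8): the cube is present — its section is the full 30×11 rectangle (perimeter 82.00 mm); the cube at (1, 0.5) is absent (z outside [5, 19.5]); the cube at (4, -3) is not intersected at this z (z outside [8.5, 16]); Combining (union): only the 30×11 cube is present, so the union is just that shape — boundary = 82.00 mm. So its perimeter = 82.00 mm. Layer 83 (z = 16.6): the cube is absent (z outside [0, 9.5]); the 23×4 cube at (1, 0.5) contributes its full rectangle (perimeter 54.00 mm); the cube at (4, -3) is absent (z outside [8.5, 16]); Combining (union): only the 23×4 cube at (1, 0.5) is present, so the union is just that shape — boundary = 54.00 mm. So its perimeter = 54.00 mm. Layer 19 is larger (82.00 vs 54.00 mm).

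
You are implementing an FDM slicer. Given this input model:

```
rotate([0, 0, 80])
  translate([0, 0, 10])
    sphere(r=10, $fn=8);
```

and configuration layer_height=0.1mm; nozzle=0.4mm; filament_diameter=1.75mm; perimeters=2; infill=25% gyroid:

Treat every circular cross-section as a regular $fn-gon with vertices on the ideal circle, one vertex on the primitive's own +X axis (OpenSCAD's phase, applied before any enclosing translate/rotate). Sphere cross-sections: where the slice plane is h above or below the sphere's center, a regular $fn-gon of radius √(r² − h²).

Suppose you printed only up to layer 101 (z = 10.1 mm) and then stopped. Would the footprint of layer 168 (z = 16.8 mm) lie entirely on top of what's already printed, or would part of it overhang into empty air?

entirely on top

Compare the two slices. At z = 10.1: the sphere: section is a regular 8-gon, circumradius = √(r²−h²) = √(10²−0.1²) = 9.999 (area = (8/2)·9.999²·sin(360°/8) = 282.81 mm²); (whole slice rotated 80° about Z — lengths, areas and connectivity unchanged). At z = 16.8: the r=10 sphere slices to a regular 8-gon of circumradius 7.332 (√(r²−h²) with h=6.8 from center) (area = (8/2)·7.332²·sin(360°/8) = 152.06 mm²); (rotated 80° about Z; rotation is an isometry so areas/perimeters/island counts are preserved). Checking containment: the cross-section at z = 16.8 is a subset of the cross-section at z = 10.1.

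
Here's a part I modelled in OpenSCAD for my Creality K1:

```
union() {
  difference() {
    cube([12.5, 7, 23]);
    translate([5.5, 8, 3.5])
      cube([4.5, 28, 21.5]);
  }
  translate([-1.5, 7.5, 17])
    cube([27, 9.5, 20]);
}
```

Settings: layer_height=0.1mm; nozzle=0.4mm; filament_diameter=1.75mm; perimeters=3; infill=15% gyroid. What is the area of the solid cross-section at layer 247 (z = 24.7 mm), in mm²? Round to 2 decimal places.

256.50 mm²

At z = 24.7 mm: the cube does not reach this height (z outside [0, 23]); the cube at (5.5, 8) is present — its section is the full 4.5×28 rectangle (area 126.00 mm²); After the difference (first − rest): the first operand is absent here, so nothing remains; the cube at (-1.5, 7.5) is present — its section is the full 27×9.5 rectangle (area 256.50 mm²); Combining (union): only the 27×9.5 cube at (-1.5, 7.5) is present, so the union is just that shape — area = 256.50 mm². Overall, the cross-section is a single solid region. Net area = 256.50 mm².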